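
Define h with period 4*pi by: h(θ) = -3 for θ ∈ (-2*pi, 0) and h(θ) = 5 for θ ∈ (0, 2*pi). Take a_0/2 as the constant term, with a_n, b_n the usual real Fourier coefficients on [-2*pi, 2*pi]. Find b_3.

16/(3*pi)

b_3 = (1/(2*pi)) ∫_{-2*pi}^{2*pi} h(θ) sin(3*θ/2) dθ.
Split the integral at the breakpoints.
Directly, an antiderivative of (-3) sin(3*θ/2) is 2*cos(3*θ/2); evaluating from -2*pi to 0: ∫_{-2*pi}^{0} (-3) sin(3*θ/2) dθ = (2) - (-2) = 4.
Directly, an antiderivative of (5) sin(3*θ/2) is -10*cos(3*θ/2)/3; evaluating from 0 to 2*pi: ∫_{0}^{2*pi} (5) sin(3*θ/2) dθ = (10/3) - (-10/3) = 20/3.
Summing the pieces and multiplying by (1/(2*pi)) gives b_3 = 16/(3*pi).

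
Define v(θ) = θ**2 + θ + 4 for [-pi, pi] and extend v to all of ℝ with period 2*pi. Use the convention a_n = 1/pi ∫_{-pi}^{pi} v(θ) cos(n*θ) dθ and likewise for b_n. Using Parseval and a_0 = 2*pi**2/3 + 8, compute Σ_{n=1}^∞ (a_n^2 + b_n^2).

2*pi**2*(15 + 4*pi**2)/45

Parseval: a_0^2/2 + Σ_{n≥1} (a_n^2+b_n^2) = 1/pi ∫_{-pi}^{pi} v(θ)^2 dθ = 32 + 2*pi**4/5 + 6*pi**2.
Subtract a_0^2/2 = 2*(pi**2 + 12)**2/9: Σ (a_n^2+b_n^2) = 2*pi**2*(15 + 4*pi**2)/45.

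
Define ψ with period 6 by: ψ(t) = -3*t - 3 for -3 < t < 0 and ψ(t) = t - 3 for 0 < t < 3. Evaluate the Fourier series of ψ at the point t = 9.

t = 9 differs from t = -3 by 2 full period(s), and the series is 6-periodic.
At t = -3 the one-sided limits are ψ(-3^-) = 0 and ψ(-3^+) = 6.
By Dirichlet's theorem the series converges to their average, [(0) + (6)]/2 = 3.

3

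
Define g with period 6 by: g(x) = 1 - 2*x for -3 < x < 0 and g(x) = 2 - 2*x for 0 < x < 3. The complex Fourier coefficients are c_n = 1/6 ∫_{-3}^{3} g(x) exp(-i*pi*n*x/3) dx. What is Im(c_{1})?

Since g is real-valued, Im(c_{1}) = -1/6 ∫_{-3}^{3} g(x) sin(pi*x/3) dx = -b_{1}/2.
Split the integral at the breakpoints.
Integrating by parts (boundary term plus one more integral), an antiderivative of (1 - 2*x) sin(pi*x/3) is 6*x*cos(pi*x/3)/pi - 18*sin(pi*x/3)/pi**2 - 3*cos(pi*x/3)/pi; evaluating from -3 to 0: ∫_{-3}^{0} (1 - 2*x) sin(pi*x/3) dx = (-3/pi) - (21/pi) = -24/pi.
Integrating by parts (boundary term plus one more integral), an antiderivative of (2 - 2*x) sin(pi*x/3) is 6*x*cos(pi*x/3)/pi - 18*sin(pi*x/3)/pi**2 - 6*cos(pi*x/3)/pi; evaluating from 0 to 3: ∫_{0}^{3} (2 - 2*x) sin(pi*x/3) dx = (-12/pi) - (-6/pi) = -6/pi.
So ∫_{-3}^{3} g(x) sin(pi*x/3) dx = -30/pi.
Hence Im(c_{1}) = (-1/6)·(-30/pi) = 5/pi.

5/pi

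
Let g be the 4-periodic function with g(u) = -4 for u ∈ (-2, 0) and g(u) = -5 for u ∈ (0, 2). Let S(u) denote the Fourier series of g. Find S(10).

u = 10 differs from u = 2 by 2 full period(s), and the series is 4-periodic.
At u = 2 the one-sided limits are g(2^-) = -5 and g(2^+) = -4.
By Dirichlet's theorem the series converges to their average, [(-5) + (-4)]/2 = -9/2.

-9/2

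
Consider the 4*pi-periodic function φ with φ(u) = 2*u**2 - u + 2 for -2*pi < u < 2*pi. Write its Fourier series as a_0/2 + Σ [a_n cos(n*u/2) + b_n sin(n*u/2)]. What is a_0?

4 + 16*pi**2/3

a_0 = (1/(2*pi)) ∫_{-2*pi}^{2*pi} φ(u) du = (1/(2*pi)) · (8*pi + 32*pi**3/3) = 4 + 16*pi**2/3.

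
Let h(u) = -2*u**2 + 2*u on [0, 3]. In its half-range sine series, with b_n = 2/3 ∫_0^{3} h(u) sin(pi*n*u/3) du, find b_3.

b_3 = 2/3 ∫_0^{3} (-2*u**2 + 2*u) sin(pi*u) du.
Integrating by parts twice (tabular method), an antiderivative of (-2*u**2 + 2*u) sin(pi*u) is 2*u**2*cos(pi*u)/pi - 4*u*sin(pi*u)/pi**2 - 2*u*cos(pi*u)/pi + 2*sin(pi*u)/pi**2 - 4*cos(pi*u)/pi**3; evaluating from 0 to 3: ∫_{0}^{3} (-2*u**2 + 2*u) sin(pi*u) du = (-12/pi + 4/pi**3) - (-4/pi**3) = -12/pi + 8/pi**3.
Hence b_3 = (2/3)·(-12/pi + 8/pi**3) = -8/pi + 16/(3*pi**3).

-8/pi + 16/(3*pi**3)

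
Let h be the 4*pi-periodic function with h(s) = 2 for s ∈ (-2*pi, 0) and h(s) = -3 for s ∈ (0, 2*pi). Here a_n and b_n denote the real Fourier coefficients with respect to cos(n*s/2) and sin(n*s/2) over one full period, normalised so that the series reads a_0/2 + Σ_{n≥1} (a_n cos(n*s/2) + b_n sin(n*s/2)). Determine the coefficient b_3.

-10/(3*pi)

b_3 = (1/(2*pi)) ∫_{-2*pi}^{2*pi} h(s) sin(3*s/2) ds.
Split the integral at the breakpoints.
Directly, an antiderivative of (2) sin(3*s/2) is -4*cos(3*s/2)/3; evaluating from -2*pi to 0: ∫_{-2*pi}^{0} (2) sin(3*s/2) ds = (-4/3) - (4/3) = -8/3.
Directly, an antiderivative of (-3) sin(3*s/2) is 2*cos(3*s/2); evaluating from 0 to 2*pi: ∫_{0}^{2*pi} (-3) sin(3*s/2) ds = (-2) - (2) = -4.
Summing the pieces and multiplying by (1/(2*pi)) gives b_3 = -10/(3*pi).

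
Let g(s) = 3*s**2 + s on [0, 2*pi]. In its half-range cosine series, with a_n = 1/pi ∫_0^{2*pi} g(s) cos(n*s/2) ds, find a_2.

12

a_2 = 1/pi ∫_0^{2*pi} (3*s**2 + s) cos(s) ds.
Integrating by parts twice (tabular method), an antiderivative of (3*s**2 + s) cos(s) is 3*s**2*sin(s) + s*sin(s) + 6*s*cos(s) - 6*sin(s) + cos(s); evaluating from 0 to 2*pi: ∫_{0}^{2*pi} (3*s**2 + s) cos(s) ds = (1 + 12*pi) - (1) = 12*pi.
Hence a_2 = (1/pi)·(12*pi) = 12.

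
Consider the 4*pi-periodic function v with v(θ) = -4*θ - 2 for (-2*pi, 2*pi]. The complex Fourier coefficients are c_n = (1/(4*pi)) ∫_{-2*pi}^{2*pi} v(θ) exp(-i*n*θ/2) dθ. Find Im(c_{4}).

-2

Since v is real-valued, Im(c_{4}) = -(1/(4*pi)) ∫_{-2*pi}^{2*pi} v(θ) sin(2*θ) dθ = -b_{4}/2.
Integrating by parts (boundary term plus one more integral), an antiderivative of (-4*θ - 2) sin(2*θ) is 2*θ*cos(2*θ) - sin(2*θ) + cos(2*θ); evaluating from -2*pi to 2*pi: ∫_{-2*pi}^{2*pi} (-4*θ - 2) sin(2*θ) dθ = (1 + 4*pi) - (1 - 4*pi) = 8*pi.
Hence Im(c_{4}) = (-1/(4*pi))·(8*pi) = -2.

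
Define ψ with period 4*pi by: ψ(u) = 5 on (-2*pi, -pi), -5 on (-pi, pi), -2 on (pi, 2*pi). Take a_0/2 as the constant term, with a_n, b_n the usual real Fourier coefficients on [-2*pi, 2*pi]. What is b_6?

b_6 = (1/(2*pi)) ∫_{-2*pi}^{2*pi} ψ(u) sin(3*u) du.
Split the integral at the breakpoints.
Directly, an antiderivative of (5) sin(3*u) is -5*cos(3*u)/3; evaluating from -2*pi to -pi: ∫_{-2*pi}^{-pi} (5) sin(3*u) du = (5/3) - (-5/3) = 10/3.
Directly, an antiderivative of (-5) sin(3*u) is 5*cos(3*u)/3; evaluating from -pi to pi: ∫_{-pi}^{pi} (-5) sin(3*u) du = (-5/3) - (-5/3) = 0.
Directly, an antiderivative of (-2) sin(3*u) is 2*cos(3*u)/3; evaluating from pi to 2*pi: ∫_{pi}^{2*pi} (-2) sin(3*u) du = (2/3) - (-2/3) = 4/3.
Summing the pieces and multiplying by (1/(2*pi)) gives b_6 = 7/(3*pi).

7/(3*pi)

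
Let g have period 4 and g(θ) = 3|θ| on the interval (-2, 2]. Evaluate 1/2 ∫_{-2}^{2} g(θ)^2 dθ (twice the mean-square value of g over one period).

24

1/2 ∫_{-2}^{2} g(θ)^2 dθ = 1/2 · (48) = 24.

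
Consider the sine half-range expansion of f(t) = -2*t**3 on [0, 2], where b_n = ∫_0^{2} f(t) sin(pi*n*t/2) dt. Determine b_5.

32*(6 - 25*pi**2)/(125*pi**3)

b_5 = ∫_0^{2} (-2*t**3) sin(5*pi*t/2) dt.
Integrating by parts three times (tabular method), an antiderivative of (-2*t**3) sin(5*pi*t/2) is 4*t**3*cos(5*pi*t/2)/(5*pi) - 24*t**2*sin(5*pi*t/2)/(25*pi**2) - 96*t*cos(5*pi*t/2)/(125*pi**3) + 192*sin(5*pi*t/2)/(625*pi**4); evaluating from 0 to 2: ∫_{0}^{2} (-2*t**3) sin(5*pi*t/2) dt = (32*(6 - 25*pi**2)/(125*pi**3)) - (0) = 32*(6 - 25*pi**2)/(125*pi**3).
Hence b_5 = 32*(6 - 25*pi**2)/(125*pi**3).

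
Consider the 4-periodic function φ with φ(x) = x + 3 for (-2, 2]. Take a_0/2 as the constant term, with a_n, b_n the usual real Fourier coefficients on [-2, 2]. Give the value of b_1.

b_1 = 1/2 ∫_{-2}^{2} φ(x) sin(pi*x/2) dx.
Integrating by parts (boundary term plus one more integral), an antiderivative of (x + 3) sin(pi*x/2) is -2*x*cos(pi*x/2)/pi + 4*sin(pi*x/2)/pi**2 - 6*cos(pi*x/2)/pi; evaluating from -2 to 2: ∫_{-2}^{2} (x + 3) sin(pi*x/2) dx = (10/pi) - (2/pi) = 8/pi.
Hence b_1 = (1/2)·(8/pi) = 4/pi.

4/pi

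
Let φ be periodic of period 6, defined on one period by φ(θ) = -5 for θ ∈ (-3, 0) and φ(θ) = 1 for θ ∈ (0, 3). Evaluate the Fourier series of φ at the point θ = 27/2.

θ = 27/2 differs from θ = 3/2 by 2 full period(s), and the series is 6-periodic.
φ is continuous at θ = 3/2 with value 1, so the series converges to 1 there.

1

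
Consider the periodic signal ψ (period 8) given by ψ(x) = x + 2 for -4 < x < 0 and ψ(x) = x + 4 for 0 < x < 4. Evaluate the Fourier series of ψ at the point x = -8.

x = -8 differs from x = 0 by -1 full period(s), and the series is 8-periodic.
At x = 0 the one-sided limits are ψ(0^-) = 2 and ψ(0^+) = 4.
By Dirichlet's theorem the series converges to their average, [(2) + (4)]/2 = 3.

3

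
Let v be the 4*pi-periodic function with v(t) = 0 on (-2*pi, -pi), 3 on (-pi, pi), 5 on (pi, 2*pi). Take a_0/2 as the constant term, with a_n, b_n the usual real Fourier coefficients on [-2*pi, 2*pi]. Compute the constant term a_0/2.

a_0 = (1/(2*pi)) ∫_{-2*pi}^{2*pi} v(t) dt = (1/(2*pi)) · (11*pi) = 11/2.
So the constant term a_0/2 = 11/4.

11/4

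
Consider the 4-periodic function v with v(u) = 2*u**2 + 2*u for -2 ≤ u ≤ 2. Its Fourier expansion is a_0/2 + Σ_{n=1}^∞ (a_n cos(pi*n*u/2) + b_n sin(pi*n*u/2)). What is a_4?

a_4 = 1/2 ∫_{-2}^{2} v(u) cos(2*pi*u) du.
Integrating by parts twice (tabular method), an antiderivative of (2*u**2 + 2*u) cos(2*pi*u) is u**2*sin(2*pi*u)/pi + u*sin(2*pi*u)/pi + u*cos(2*pi*u)/pi**2 - sin(2*pi*u)/(2*pi**3) + cos(2*pi*u)/(2*pi**2); evaluating from -2 to 2: ∫_{-2}^{2} (2*u**2 + 2*u) cos(2*pi*u) du = (5/(2*pi**2)) - (-3/(2*pi**2)) = 4/pi**2.
Hence a_4 = (1/2)·(4/pi**2) = 2/pi**2.

2/pi**2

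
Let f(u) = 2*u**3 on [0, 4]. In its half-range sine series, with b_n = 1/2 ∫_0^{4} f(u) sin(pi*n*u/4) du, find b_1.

b_1 = 1/2 ∫_0^{4} (2*u**3) sin(pi*u/4) du.
Integrating by parts three times (tabular method), an antiderivative of (2*u**3) sin(pi*u/4) is -8*u**3*cos(pi*u/4)/pi + 96*u**2*sin(pi*u/4)/pi**2 + 768*u*cos(pi*u/4)/pi**3 - 3072*sin(pi*u/4)/pi**4; evaluating from 0 to 4: ∫_{0}^{4} (2*u**3) sin(pi*u/4) du = (-3072/pi**3 + 512/pi) - (0) = -3072/pi**3 + 512/pi.
Hence b_1 = (1/2)·(-3072/pi**3 + 512/pi) = -1536/pi**3 + 256/pi.

-1536/pi**3 + 256/pi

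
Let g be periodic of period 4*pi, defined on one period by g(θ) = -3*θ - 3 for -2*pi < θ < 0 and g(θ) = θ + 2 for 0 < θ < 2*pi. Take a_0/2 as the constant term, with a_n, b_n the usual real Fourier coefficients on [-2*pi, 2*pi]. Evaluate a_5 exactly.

a_5 = (1/(2*pi)) ∫_{-2*pi}^{2*pi} g(θ) cos(5*θ/2) dθ.
Split the integral at the breakpoints.
Integrating by parts (boundary term plus one more integral), an antiderivative of (-3*θ - 3) cos(5*θ/2) is -6*θ*sin(5*θ/2)/5 - 6*sin(5*θ/2)/5 - 12*cos(5*θ/2)/25; evaluating from -2*pi to 0: ∫_{-2*pi}^{0} (-3*θ - 3) cos(5*θ/2) dθ = (-12/25) - (12/25) = -24/25.
Integrating by parts (boundary term plus one more integral), an antiderivative of (θ + 2) cos(5*θ/2) is 2*θ*sin(5*θ/2)/5 + 4*sin(5*θ/2)/5 + 4*cos(5*θ/2)/25; evaluating from 0 to 2*pi: ∫_{0}^{2*pi} (θ + 2) cos(5*θ/2) dθ = (-4/25) - (4/25) = -8/25.
Summing the pieces and multiplying by (1/(2*pi)) gives a_5 = -16/(25*pi).

-16/(25*pi)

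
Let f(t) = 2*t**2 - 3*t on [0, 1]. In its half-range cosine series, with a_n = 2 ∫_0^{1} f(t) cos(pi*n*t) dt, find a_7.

4/(49*pi**2)

a_7 = 2 ∫_0^{1} (2*t**2 - 3*t) cos(7*pi*t) dt.
Integrating by parts twice (tabular method), an antiderivative of (2*t**2 - 3*t) cos(7*pi*t) is 2*t**2*sin(7*pi*t)/(7*pi) - 3*t*sin(7*pi*t)/(7*pi) + 4*t*cos(7*pi*t)/(49*pi**2) - 4*sin(7*pi*t)/(343*pi**3) - 3*cos(7*pi*t)/(49*pi**2); evaluating from 0 to 1: ∫_{0}^{1} (2*t**2 - 3*t) cos(7*pi*t) dt = (-1/(49*pi**2)) - (-3/(49*pi**2)) = 2/(49*pi**2).
Hence a_7 = 2·(2/(49*pi**2)) = 4/(49*pi**2).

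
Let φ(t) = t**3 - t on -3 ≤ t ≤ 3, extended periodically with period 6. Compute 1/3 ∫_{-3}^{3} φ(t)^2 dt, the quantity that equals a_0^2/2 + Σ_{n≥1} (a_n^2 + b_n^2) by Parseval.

5232/35

1/3 ∫_{-3}^{3} φ(t)^2 dt = 1/3 · (15696/35) = 5232/35.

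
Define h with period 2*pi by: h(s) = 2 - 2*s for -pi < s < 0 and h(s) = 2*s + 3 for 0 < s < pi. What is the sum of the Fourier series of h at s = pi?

5/2 + 2*pi

At s = pi the one-sided limits are h(pi^-) = 3 + 2*pi and h(pi^+) = 2 + 2*pi.
By Dirichlet's theorem the series converges to their average, [(3 + 2*pi) + (2 + 2*pi)]/2 = 5/2 + 2*pi.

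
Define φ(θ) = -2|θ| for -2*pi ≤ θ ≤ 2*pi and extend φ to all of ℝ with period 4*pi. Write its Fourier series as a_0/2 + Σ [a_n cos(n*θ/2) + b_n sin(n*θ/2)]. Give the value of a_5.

a_5 = (1/(2*pi)) ∫_{-2*pi}^{2*pi} φ(θ) cos(5*θ/2) dθ.
φ is even and cos(5*θ/2) is even, so the integrand is even and a_5 = 1/pi ∫_0^{2*pi} φ(θ) cos(5*θ/2) dθ.
Integrating by parts (boundary term plus one more integral), an antiderivative of (-2*θ) cos(5*θ/2) is -4*θ*sin(5*θ/2)/5 - 8*cos(5*θ/2)/25; evaluating from 0 to 2*pi: ∫_{0}^{2*pi} (-2*θ) cos(5*θ/2) dθ = (8/25) - (-8/25) = 16/25.
Hence a_5 = (1/pi)·(16/25) = 16/(25*pi).

16/(25*pi)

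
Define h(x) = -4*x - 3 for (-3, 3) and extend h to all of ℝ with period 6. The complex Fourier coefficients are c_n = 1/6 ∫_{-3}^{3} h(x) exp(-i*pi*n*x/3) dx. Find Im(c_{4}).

-3/pi

Since h is real-valued, Im(c_{4}) = -1/6 ∫_{-3}^{3} h(x) sin(4*pi*x/3) dx = -b_{4}/2.
Integrating by parts (boundary term plus one more integral), an antiderivative of (-4*x - 3) sin(4*pi*x/3) is 3*x*cos(4*pi*x/3)/pi - 9*sin(4*pi*x/3)/(4*pi**2) + 9*cos(4*pi*x/3)/(4*pi); evaluating from -3 to 3: ∫_{-3}^{3} (-4*x - 3) sin(4*pi*x/3) dx = (45/(4*pi)) - (-27/(4*pi)) = 18/pi.
Hence Im(c_{4}) = (-1/6)·(18/pi) = -3/pi.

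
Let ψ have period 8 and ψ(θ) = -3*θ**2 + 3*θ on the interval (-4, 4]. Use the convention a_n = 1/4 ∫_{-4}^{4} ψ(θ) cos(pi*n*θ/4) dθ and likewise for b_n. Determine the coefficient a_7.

192/(49*pi**2)

a_7 = 1/4 ∫_{-4}^{4} ψ(θ) cos(7*pi*θ/4) dθ.
Integrating by parts twice (tabular method), an antiderivative of (-3*θ**2 + 3*θ) cos(7*pi*θ/4) is -12*θ**2*sin(7*pi*θ/4)/(7*pi) + 12*θ*sin(7*pi*θ/4)/(7*pi) - 96*θ*cos(7*pi*θ/4)/(49*pi**2) + 384*sin(7*pi*θ/4)/(343*pi**3) + 48*cos(7*pi*θ/4)/(49*pi**2); evaluating from -4 to 4: ∫_{-4}^{4} (-3*θ**2 + 3*θ) cos(7*pi*θ/4) dθ = (48/(7*pi**2)) - (-432/(49*pi**2)) = 768/(49*pi**2).
Hence a_7 = (1/4)·(768/(49*pi**2)) = 192/(49*pi**2).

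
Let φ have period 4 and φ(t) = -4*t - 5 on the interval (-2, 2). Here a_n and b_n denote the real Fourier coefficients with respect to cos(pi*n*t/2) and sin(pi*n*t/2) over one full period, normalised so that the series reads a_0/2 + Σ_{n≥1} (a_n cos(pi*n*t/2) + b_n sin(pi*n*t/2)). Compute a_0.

-10

a_0 = 1/2 ∫_{-2}^{2} φ(t) dt = 1/2 · (-20) = -10.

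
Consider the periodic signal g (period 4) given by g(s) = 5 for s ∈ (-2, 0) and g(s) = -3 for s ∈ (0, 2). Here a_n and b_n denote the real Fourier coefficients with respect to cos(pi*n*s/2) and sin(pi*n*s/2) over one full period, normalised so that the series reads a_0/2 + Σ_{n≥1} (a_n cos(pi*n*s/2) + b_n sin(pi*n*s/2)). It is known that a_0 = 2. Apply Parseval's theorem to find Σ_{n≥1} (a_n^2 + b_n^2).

Parseval: a_0^2/2 + Σ_{n≥1} (a_n^2+b_n^2) = 1/2 ∫_{-2}^{2} g(s)^2 ds = 34.
Subtract a_0^2/2 = 2: Σ (a_n^2+b_n^2) = 32.

32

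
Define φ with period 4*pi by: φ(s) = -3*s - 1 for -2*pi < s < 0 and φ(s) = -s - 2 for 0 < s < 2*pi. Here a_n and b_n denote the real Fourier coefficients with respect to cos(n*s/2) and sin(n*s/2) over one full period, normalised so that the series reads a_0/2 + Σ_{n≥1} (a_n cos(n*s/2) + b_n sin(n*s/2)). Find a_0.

a_0 = (1/(2*pi)) ∫_{-2*pi}^{2*pi} φ(s) ds = (1/(2*pi)) · (2*pi*(-3 + 2*pi)) = -3 + 2*pi.

-3 + 2*pi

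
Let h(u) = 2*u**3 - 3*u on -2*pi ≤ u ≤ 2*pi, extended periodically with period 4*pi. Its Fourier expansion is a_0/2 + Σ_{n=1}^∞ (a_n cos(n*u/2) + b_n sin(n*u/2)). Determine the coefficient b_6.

26/9 - 16*pi**2/3

b_6 = (1/(2*pi)) ∫_{-2*pi}^{2*pi} h(u) sin(3*u) du.
h is odd and sin(3*u) is odd, so the integrand is even and b_6 = 1/pi ∫_0^{2*pi} h(u) sin(3*u) du.
Integrating by parts three times (tabular method), an antiderivative of (2*u**3 - 3*u) sin(3*u) is -2*u**3*cos(3*u)/3 + 2*u**2*sin(3*u)/3 + 13*u*cos(3*u)/9 - 13*sin(3*u)/27; evaluating from 0 to 2*pi: ∫_{0}^{2*pi} (2*u**3 - 3*u) sin(3*u) du = (2*pi*(13 - 24*pi**2)/9) - (0) = 2*pi*(13 - 24*pi**2)/9.
Hence b_6 = (1/pi)·(2*pi*(13 - 24*pi**2)/9) = 26/9 - 16*pi**2/3.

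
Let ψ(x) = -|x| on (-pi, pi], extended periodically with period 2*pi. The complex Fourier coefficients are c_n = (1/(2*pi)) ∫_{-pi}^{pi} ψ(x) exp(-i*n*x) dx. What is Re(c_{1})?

Since ψ is real-valued, Re(c_{1}) = (1/(2*pi)) ∫_{-pi}^{pi} ψ(x) cos(x) dx = a_{1}/2.
ψ is even and cos(x) is even, so the integrand is even: ∫_{-pi}^{pi} ψ(x) cos(x) dx = 2∫_0^{pi} ψ(x) cos(x) dx.
Integrating by parts (boundary term plus one more integral), an antiderivative of (-x) cos(x) is -x*sin(x) - cos(x); evaluating from 0 to pi: ∫_{0}^{pi} (-x) cos(x) dx = (1) - (-1) = 2.
So ∫_{-pi}^{pi} ψ(x) cos(x) dx = 4.
Hence Re(c_{1}) = (1/(2*pi))·(4) = 2/pi.

2/pi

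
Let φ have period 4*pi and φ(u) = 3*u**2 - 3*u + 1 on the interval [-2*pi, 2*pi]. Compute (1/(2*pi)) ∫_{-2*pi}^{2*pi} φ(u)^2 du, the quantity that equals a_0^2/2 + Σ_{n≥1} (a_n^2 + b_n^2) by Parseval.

(1/(2*pi)) ∫_{-2*pi}^{2*pi} φ(u)^2 du = (1/(2*pi)) · (4*pi + 80*pi**3 + 576*pi**5/5) = 2 + 40*pi**2 + 288*pi**4/5.

2 + 40*pi**2 + 288*pi**4/5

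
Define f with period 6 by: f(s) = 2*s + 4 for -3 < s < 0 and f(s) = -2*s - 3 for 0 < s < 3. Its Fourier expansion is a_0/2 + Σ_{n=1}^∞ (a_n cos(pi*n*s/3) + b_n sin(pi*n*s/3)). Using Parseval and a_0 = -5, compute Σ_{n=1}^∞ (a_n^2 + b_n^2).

61/2

Parseval: a_0^2/2 + Σ_{n≥1} (a_n^2+b_n^2) = 1/3 ∫_{-3}^{3} f(s)^2 ds = 43.
Subtract a_0^2/2 = 25/2: Σ (a_n^2+b_n^2) = 61/2.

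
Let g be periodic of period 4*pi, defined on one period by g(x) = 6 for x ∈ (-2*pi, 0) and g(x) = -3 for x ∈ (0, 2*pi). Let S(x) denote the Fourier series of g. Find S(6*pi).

3/2

x = 6*pi differs from x = -2*pi by 2 full period(s), and the series is 4*pi-periodic.
At x = -2*pi the one-sided limits are g(-2*pi^-) = -3 and g(-2*pi^+) = 6.
By Dirichlet's theorem the series converges to their average, [(-3) + (6)]/2 = 3/2.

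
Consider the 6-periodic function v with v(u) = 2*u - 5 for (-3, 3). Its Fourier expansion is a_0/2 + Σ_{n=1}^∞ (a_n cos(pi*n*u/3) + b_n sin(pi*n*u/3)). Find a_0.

a_0 = 1/3 ∫_{-3}^{3} v(u) du = 1/3 · (-30) = -10.

-10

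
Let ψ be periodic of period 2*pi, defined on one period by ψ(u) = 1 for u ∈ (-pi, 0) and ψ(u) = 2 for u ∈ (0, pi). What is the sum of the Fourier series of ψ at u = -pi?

u = -pi differs from u = pi by -1 full period(s), and the series is 2*pi-periodic.
At u = pi the one-sided limits are ψ(pi^-) = 2 and ψ(pi^+) = 1.
By Dirichlet's theorem the series converges to their average, [(2) + (1)]/2 = 3/2.

3/2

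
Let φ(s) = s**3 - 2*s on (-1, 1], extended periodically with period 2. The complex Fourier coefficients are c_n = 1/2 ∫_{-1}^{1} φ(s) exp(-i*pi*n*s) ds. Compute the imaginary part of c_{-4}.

(3 + 8*pi**2)/(32*pi**3)

Since φ is real-valued, Im(c_{-4}) = -1/2 ∫_{-1}^{1} φ(s) sin(-4*pi*s) ds = b_{4}/2.
φ is odd and sin(-4*pi*s) is odd, so the integrand is even: ∫_{-1}^{1} φ(s) sin(-4*pi*s) ds = 2∫_0^{1} φ(s) sin(-4*pi*s) ds.
Integrating by parts three times (tabular method), an antiderivative of (s**3 - 2*s) sin(-4*pi*s) is s**3*cos(4*pi*s)/(4*pi) - 3*s**2*sin(4*pi*s)/(16*pi**2) - s*cos(4*pi*s)/(2*pi) - 3*s*cos(4*pi*s)/(32*pi**3) + 3*sin(4*pi*s)/(128*pi**4) + sin(4*pi*s)/(8*pi**2); evaluating from 0 to 1: ∫_{0}^{1} (s**3 - 2*s) sin(-4*pi*s) ds = ((-8*pi**2 - 3)/(32*pi**3)) - (0) = (-8*pi**2 - 3)/(32*pi**3).
So ∫_{-1}^{1} φ(s) sin(-4*pi*s) ds = (-8*pi**2 - 3)/(16*pi**3).
Hence Im(c_{-4}) = (-1/2)·((-8*pi**2 - 3)/(16*pi**3)) = (3 + 8*pi**2)/(32*pi**3).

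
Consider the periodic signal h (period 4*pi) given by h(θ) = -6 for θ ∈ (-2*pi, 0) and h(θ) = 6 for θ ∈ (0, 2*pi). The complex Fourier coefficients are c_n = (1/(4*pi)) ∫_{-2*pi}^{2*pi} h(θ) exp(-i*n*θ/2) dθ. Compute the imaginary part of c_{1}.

Since h is real-valued, Im(c_{1}) = -(1/(4*pi)) ∫_{-2*pi}^{2*pi} h(θ) sin(θ/2) dθ = -b_{1}/2.
h is odd and sin(θ/2) is odd, so the integrand is even: ∫_{-2*pi}^{2*pi} h(θ) sin(θ/2) dθ = 2∫_0^{2*pi} h(θ) sin(θ/2) dθ.
Directly, an antiderivative of (6) sin(θ/2) is -12*cos(θ/2); evaluating from 0 to 2*pi: ∫_{0}^{2*pi} (6) sin(θ/2) dθ = (12) - (-12) = 24.
So ∫_{-2*pi}^{2*pi} h(θ) sin(θ/2) dθ = 48.
Hence Im(c_{1}) = (-1/(4*pi))·(48) = -12/pi.

-12/pi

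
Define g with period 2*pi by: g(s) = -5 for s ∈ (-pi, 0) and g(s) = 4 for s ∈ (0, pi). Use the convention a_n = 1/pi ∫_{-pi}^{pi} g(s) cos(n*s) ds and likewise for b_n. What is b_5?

b_5 = 1/pi ∫_{-pi}^{pi} g(s) sin(5*s) ds.
Split the integral at the breakpoints.
Directly, an antiderivative of (-5) sin(5*s) is cos(5*s); evaluating from -pi to 0: ∫_{-pi}^{0} (-5) sin(5*s) ds = (1) - (-1) = 2.
Directly, an antiderivative of (4) sin(5*s) is -4*cos(5*s)/5; evaluating from 0 to pi: ∫_{0}^{pi} (4) sin(5*s) ds = (4/5) - (-4/5) = 8/5.
Summing the pieces and multiplying by (1/pi) gives b_5 = 18/(5*pi).

18/(5*pi)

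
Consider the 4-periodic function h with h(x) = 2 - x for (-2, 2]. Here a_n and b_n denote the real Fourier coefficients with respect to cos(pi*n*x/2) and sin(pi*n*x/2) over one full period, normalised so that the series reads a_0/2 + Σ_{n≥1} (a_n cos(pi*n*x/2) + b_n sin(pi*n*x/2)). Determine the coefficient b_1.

b_1 = 1/2 ∫_{-2}^{2} h(x) sin(pi*x/2) dx.
Integrating by parts (boundary term plus one more integral), an antiderivative of (2 - x) sin(pi*x/2) is 2*x*cos(pi*x/2)/pi - 4*sin(pi*x/2)/pi**2 - 4*cos(pi*x/2)/pi; evaluating from -2 to 2: ∫_{-2}^{2} (2 - x) sin(pi*x/2) dx = (0) - (8/pi) = -8/pi.
Hence b_1 = (1/2)·(-8/pi) = -4/pi.

-4/pi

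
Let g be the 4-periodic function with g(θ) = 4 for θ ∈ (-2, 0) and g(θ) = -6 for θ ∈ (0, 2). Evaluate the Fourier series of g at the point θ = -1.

4

g is continuous at θ = -1 with value 4, so the series converges to 4 there.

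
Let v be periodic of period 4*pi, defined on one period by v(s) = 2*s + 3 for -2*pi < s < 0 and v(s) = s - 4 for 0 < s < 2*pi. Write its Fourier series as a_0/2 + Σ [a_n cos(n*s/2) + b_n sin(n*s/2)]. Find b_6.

b_6 = (1/(2*pi)) ∫_{-2*pi}^{2*pi} v(s) sin(3*s) ds.
Split the integral at the breakpoints.
Integrating by parts (boundary term plus one more integral), an antiderivative of (2*s + 3) sin(3*s) is -2*s*cos(3*s)/3 + 2*sin(3*s)/9 - cos(3*s); evaluating from -2*pi to 0: ∫_{-2*pi}^{0} (2*s + 3) sin(3*s) ds = (-1) - (-1 + 4*pi/3) = -4*pi/3.
Integrating by parts (boundary term plus one more integral), an antiderivative of (s - 4) sin(3*s) is -s*cos(3*s)/3 + sin(3*s)/9 + 4*cos(3*s)/3; evaluating from 0 to 2*pi: ∫_{0}^{2*pi} (s - 4) sin(3*s) ds = (4/3 - 2*pi/3) - (4/3) = -2*pi/3.
Summing the pieces and multiplying by (1/(2*pi)) gives b_6 = -1.

-1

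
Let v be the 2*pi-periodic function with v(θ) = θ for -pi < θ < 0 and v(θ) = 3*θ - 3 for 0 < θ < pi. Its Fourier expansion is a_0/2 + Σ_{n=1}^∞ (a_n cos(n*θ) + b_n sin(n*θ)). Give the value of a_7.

-4/(49*pi)

a_7 = 1/pi ∫_{-pi}^{pi} v(θ) cos(7*θ) dθ.
Split the integral at the breakpoints.
Integrating by parts (boundary term plus one more integral), an antiderivative of (θ) cos(7*θ) is θ*sin(7*θ)/7 + cos(7*θ)/49; evaluating from -pi to 0: ∫_{-pi}^{0} (θ) cos(7*θ) dθ = (1/49) - (-1/49) = 2/49.
Integrating by parts (boundary term plus one more integral), an antiderivative of (3*θ - 3) cos(7*θ) is 3*θ*sin(7*θ)/7 - 3*sin(7*θ)/7 + 3*cos(7*θ)/49; evaluating from 0 to pi: ∫_{0}^{pi} (3*θ - 3) cos(7*θ) dθ = (-3/49) - (3/49) = -6/49.
Summing the pieces and multiplying by (1/pi) gives a_7 = -4/(49*pi).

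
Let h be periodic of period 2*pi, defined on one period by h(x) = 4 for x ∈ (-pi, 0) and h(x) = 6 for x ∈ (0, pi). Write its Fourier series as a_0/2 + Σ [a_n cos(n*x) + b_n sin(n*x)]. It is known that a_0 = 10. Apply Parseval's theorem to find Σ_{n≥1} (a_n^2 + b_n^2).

Parseval: a_0^2/2 + Σ_{n≥1} (a_n^2+b_n^2) = 1/pi ∫_{-pi}^{pi} h(x)^2 dx = 52.
Subtract a_0^2/2 = 50: Σ (a_n^2+b_n^2) = 2.

2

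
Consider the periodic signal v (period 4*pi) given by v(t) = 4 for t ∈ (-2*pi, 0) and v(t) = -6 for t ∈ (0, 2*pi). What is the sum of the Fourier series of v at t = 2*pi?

At t = 2*pi the one-sided limits are v(2*pi^-) = -6 and v(2*pi^+) = 4.
By Dirichlet's theorem the series converges to their average, [(-6) + (4)]/2 = -1.

-1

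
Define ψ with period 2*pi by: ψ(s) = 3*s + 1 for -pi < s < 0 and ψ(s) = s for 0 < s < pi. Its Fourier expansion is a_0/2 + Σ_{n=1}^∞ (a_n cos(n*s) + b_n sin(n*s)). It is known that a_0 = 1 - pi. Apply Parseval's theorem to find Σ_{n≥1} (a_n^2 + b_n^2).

-2*pi + 1/2 + 17*pi**2/6

Parseval: a_0^2/2 + Σ_{n≥1} (a_n^2+b_n^2) = 1/pi ∫_{-pi}^{pi} ψ(s)^2 ds = -3*pi + 1 + 10*pi**2/3.
Subtract a_0^2/2 = (1 - pi)**2/2: Σ (a_n^2+b_n^2) = -2*pi + 1/2 + 17*pi**2/6.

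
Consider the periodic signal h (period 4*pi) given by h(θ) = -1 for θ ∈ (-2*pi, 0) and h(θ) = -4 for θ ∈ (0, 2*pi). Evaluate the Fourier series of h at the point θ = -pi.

h is continuous at θ = -pi with value -1, so the series converges to -1 there.

-1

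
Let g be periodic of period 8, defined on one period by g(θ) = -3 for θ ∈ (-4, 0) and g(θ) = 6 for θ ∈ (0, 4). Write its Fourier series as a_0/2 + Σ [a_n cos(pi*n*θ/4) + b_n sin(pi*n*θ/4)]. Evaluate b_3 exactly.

6/pi

b_3 = 1/4 ∫_{-4}^{4} g(θ) sin(3*pi*θ/4) dθ.
Split the integral at the breakpoints.
Directly, an antiderivative of (-3) sin(3*pi*θ/4) is 4*cos(3*pi*θ/4)/pi; evaluating from -4 to 0: ∫_{-4}^{0} (-3) sin(3*pi*θ/4) dθ = (4/pi) - (-4/pi) = 8/pi.
Directly, an antiderivative of (6) sin(3*pi*θ/4) is -8*cos(3*pi*θ/4)/pi; evaluating from 0 to 4: ∫_{0}^{4} (6) sin(3*pi*θ/4) dθ = (8/pi) - (-8/pi) = 16/pi.
Summing the pieces and multiplying by (1/4) gives b_3 = 6/pi.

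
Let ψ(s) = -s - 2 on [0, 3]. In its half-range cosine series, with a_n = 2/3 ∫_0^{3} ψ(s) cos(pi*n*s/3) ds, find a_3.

4/(3*pi**2)

a_3 = 2/3 ∫_0^{3} (-s - 2) cos(pi*s) ds.
Integrating by parts (boundary term plus one more integral), an antiderivative of (-s - 2) cos(pi*s) is -s*sin(pi*s)/pi - 2*sin(pi*s)/pi - cos(pi*s)/pi**2; evaluating from 0 to 3: ∫_{0}^{3} (-s - 2) cos(pi*s) ds = (pi**(-2)) - (-1/pi**2) = 2/pi**2.
Hence a_3 = (2/3)·(2/pi**2) = 4/(3*pi**2).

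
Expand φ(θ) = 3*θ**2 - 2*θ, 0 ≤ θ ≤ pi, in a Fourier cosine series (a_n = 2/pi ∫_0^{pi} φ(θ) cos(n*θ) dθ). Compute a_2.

3

a_2 = 2/pi ∫_0^{pi} (3*θ**2 - 2*θ) cos(2*θ) dθ.
Integrating by parts twice (tabular method), an antiderivative of (3*θ**2 - 2*θ) cos(2*θ) is 3*θ**2*sin(2*θ)/2 - θ*sin(2*θ) + 3*θ*cos(2*θ)/2 - 3*sin(2*θ)/4 - cos(2*θ)/2; evaluating from 0 to pi: ∫_{0}^{pi} (3*θ**2 - 2*θ) cos(2*θ) dθ = (-1/2 + 3*pi/2) - (-1/2) = 3*pi/2.
Hence a_2 = (2/pi)·(3*pi/2) = 3.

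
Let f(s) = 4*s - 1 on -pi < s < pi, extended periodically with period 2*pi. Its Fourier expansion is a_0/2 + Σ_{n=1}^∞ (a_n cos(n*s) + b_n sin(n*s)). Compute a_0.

a_0 = 1/pi ∫_{-pi}^{pi} f(s) ds = 1/pi · (-2*pi) = -2.

-2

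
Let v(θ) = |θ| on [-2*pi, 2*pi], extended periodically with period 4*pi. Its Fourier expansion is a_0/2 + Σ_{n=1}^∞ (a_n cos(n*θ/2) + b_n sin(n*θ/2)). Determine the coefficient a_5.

a_5 = (1/(2*pi)) ∫_{-2*pi}^{2*pi} v(θ) cos(5*θ/2) dθ.
v is even and cos(5*θ/2) is even, so the integrand is even and a_5 = 1/pi ∫_0^{2*pi} v(θ) cos(5*θ/2) dθ.
Integrating by parts (boundary term plus one more integral), an antiderivative of (θ) cos(5*θ/2) is 2*θ*sin(5*θ/2)/5 + 4*cos(5*θ/2)/25; evaluating from 0 to 2*pi: ∫_{0}^{2*pi} (θ) cos(5*θ/2) dθ = (-4/25) - (4/25) = -8/25.
Hence a_5 = (1/pi)·(-8/25) = -8/(25*pi).

-8/(25*pi)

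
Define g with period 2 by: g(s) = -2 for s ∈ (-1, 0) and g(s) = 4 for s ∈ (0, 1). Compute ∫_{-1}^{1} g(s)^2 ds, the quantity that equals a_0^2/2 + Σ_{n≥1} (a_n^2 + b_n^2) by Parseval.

∫_{-1}^{1} g(s)^2 ds = 20.

20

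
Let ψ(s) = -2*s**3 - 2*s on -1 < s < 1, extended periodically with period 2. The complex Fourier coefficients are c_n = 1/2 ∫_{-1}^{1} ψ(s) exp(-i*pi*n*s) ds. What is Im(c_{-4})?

(-3/16 + pi**2)/pi**3

Since ψ is real-valued, Im(c_{-4}) = -1/2 ∫_{-1}^{1} ψ(s) sin(-4*pi*s) ds = b_{4}/2.
ψ is odd and sin(-4*pi*s) is odd, so the integrand is even: ∫_{-1}^{1} ψ(s) sin(-4*pi*s) ds = 2∫_0^{1} ψ(s) sin(-4*pi*s) ds.
Integrating by parts three times (tabular method), an antiderivative of (-2*s**3 - 2*s) sin(-4*pi*s) is -s**3*cos(4*pi*s)/(2*pi) + 3*s**2*sin(4*pi*s)/(8*pi**2) - s*cos(4*pi*s)/(2*pi) + 3*s*cos(4*pi*s)/(16*pi**3) - 3*sin(4*pi*s)/(64*pi**4) + sin(4*pi*s)/(8*pi**2); evaluating from 0 to 1: ∫_{0}^{1} (-2*s**3 - 2*s) sin(-4*pi*s) ds = ((3/16 - pi**2)/pi**3) - (0) = (3/16 - pi**2)/pi**3.
So ∫_{-1}^{1} ψ(s) sin(-4*pi*s) ds = -2/pi + 3/(8*pi**3).
Hence Im(c_{-4}) = (-1/2)·(-2/pi + 3/(8*pi**3)) = (-3/16 + pi**2)/pi**3.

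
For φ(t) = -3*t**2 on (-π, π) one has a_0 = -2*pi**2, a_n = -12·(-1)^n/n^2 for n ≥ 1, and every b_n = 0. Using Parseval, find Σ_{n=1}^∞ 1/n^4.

pi**4/90

Parseval: a_0^2/2 + Σ a_n^2 = (1/π) ∫_{-π}^{π} φ(t)^2 dt = 18*pi**4/5.
Subtract a_0^2/2 = 2*pi**4: Σ a_n^2 = 8*pi**4/5.
Since a_n^2 = 144/n^4, Σ 1/n^4 = pi**4/90.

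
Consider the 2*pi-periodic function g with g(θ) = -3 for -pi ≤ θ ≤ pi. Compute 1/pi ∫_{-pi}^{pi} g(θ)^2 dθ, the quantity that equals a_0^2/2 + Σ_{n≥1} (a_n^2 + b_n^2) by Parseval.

1/pi ∫_{-pi}^{pi} g(θ)^2 dθ = 1/pi · (18*pi) = 18.

18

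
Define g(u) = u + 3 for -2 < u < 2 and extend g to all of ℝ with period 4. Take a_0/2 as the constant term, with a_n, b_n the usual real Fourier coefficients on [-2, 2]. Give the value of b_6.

-2/(3*pi)

b_6 = 1/2 ∫_{-2}^{2} g(u) sin(3*pi*u) du.
Integrating by parts (boundary term plus one more integral), an antiderivative of (u + 3) sin(3*pi*u) is -u*cos(3*pi*u)/(3*pi) + sin(3*pi*u)/(9*pi**2) - cos(3*pi*u)/pi; evaluating from -2 to 2: ∫_{-2}^{2} (u + 3) sin(3*pi*u) du = (-5/(3*pi)) - (-1/(3*pi)) = -4/(3*pi).
Hence b_6 = (1/2)·(-4/(3*pi)) = -2/(3*pi).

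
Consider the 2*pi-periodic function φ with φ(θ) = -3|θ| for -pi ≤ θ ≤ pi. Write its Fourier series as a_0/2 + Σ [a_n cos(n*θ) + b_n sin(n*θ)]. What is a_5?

a_5 = 1/pi ∫_{-pi}^{pi} φ(θ) cos(5*θ) dθ.
φ is even and cos(5*θ) is even, so the integrand is even and a_5 = 2/pi ∫_0^{pi} φ(θ) cos(5*θ) dθ.
Integrating by parts (boundary term plus one more integral), an antiderivative of (-3*θ) cos(5*θ) is -3*θ*sin(5*θ)/5 - 3*cos(5*θ)/25; evaluating from 0 to pi: ∫_{0}^{pi} (-3*θ) cos(5*θ) dθ = (3/25) - (-3/25) = 6/25.
Hence a_5 = (2/pi)·(6/25) = 12/(25*pi).

12/(25*pi)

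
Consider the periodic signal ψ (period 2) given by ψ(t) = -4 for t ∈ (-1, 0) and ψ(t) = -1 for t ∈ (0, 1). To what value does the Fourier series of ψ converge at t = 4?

t = 4 differs from t = 0 by 2 full period(s), and the series is 2-periodic.
At t = 0 the one-sided limits are ψ(0^-) = -4 and ψ(0^+) = -1.
By Dirichlet's theorem the series converges to their average, [(-4) + (-1)]/2 = -5/2.

-5/2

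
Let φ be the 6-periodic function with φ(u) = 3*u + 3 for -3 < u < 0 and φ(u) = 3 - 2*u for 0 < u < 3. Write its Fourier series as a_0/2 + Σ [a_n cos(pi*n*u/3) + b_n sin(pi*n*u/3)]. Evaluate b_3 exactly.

1/pi

b_3 = 1/3 ∫_{-3}^{3} φ(u) sin(pi*u) du.
Split the integral at the breakpoints.
Integrating by parts (boundary term plus one more integral), an antiderivative of (3*u + 3) sin(pi*u) is -3*u*cos(pi*u)/pi + 3*sin(pi*u)/pi**2 - 3*cos(pi*u)/pi; evaluating from -3 to 0: ∫_{-3}^{0} (3*u + 3) sin(pi*u) du = (-3/pi) - (-6/pi) = 3/pi.
Integrating by parts (boundary term plus one more integral), an antiderivative of (3 - 2*u) sin(pi*u) is 2*u*cos(pi*u)/pi - 2*sin(pi*u)/pi**2 - 3*cos(pi*u)/pi; evaluating from 0 to 3: ∫_{0}^{3} (3 - 2*u) sin(pi*u) du = (-3/pi) - (-3/pi) = 0.
Summing the pieces and multiplying by (1/3) gives b_3 = 1/pi.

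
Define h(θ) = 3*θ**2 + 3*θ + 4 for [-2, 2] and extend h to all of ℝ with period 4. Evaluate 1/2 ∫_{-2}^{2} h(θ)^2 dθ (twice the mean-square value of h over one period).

1/2 ∫_{-2}^{2} h(θ)^2 dθ = 1/2 · (1776/5) = 888/5.

888/5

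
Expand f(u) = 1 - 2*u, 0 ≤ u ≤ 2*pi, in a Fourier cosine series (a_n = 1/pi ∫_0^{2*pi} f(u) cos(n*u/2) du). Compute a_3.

16/(9*pi)

a_3 = 1/pi ∫_0^{2*pi} (1 - 2*u) cos(3*u/2) du.
Integrating by parts (boundary term plus one more integral), an antiderivative of (1 - 2*u) cos(3*u/2) is -4*u*sin(3*u/2)/3 + 2*sin(3*u/2)/3 - 8*cos(3*u/2)/9; evaluating from 0 to 2*pi: ∫_{0}^{2*pi} (1 - 2*u) cos(3*u/2) du = (8/9) - (-8/9) = 16/9.
Hence a_3 = (1/pi)·(16/9) = 16/(9*pi).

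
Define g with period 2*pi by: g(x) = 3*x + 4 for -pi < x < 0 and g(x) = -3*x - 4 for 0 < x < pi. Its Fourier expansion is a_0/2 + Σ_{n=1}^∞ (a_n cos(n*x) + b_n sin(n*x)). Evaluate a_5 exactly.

a_5 = 1/pi ∫_{-pi}^{pi} g(x) cos(5*x) dx.
Split the integral at the breakpoints.
Integrating by parts (boundary term plus one more integral), an antiderivative of (3*x + 4) cos(5*x) is 3*x*sin(5*x)/5 + 4*sin(5*x)/5 + 3*cos(5*x)/25; evaluating from -pi to 0: ∫_{-pi}^{0} (3*x + 4) cos(5*x) dx = (3/25) - (-3/25) = 6/25.
Integrating by parts (boundary term plus one more integral), an antiderivative of (-3*x - 4) cos(5*x) is -3*x*sin(5*x)/5 - 4*sin(5*x)/5 - 3*cos(5*x)/25; evaluating from 0 to pi: ∫_{0}^{pi} (-3*x - 4) cos(5*x) dx = (3/25) - (-3/25) = 6/25.
Summing the pieces and multiplying by (1/pi) gives a_5 = 12/(25*pi).

12/(25*pi)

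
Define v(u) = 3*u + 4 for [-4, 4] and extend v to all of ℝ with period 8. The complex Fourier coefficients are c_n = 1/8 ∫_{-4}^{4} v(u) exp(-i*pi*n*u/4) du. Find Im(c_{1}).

Since v is real-valued, Im(c_{1}) = -1/8 ∫_{-4}^{4} v(u) sin(pi*u/4) du = -b_{1}/2.
Integrating by parts (boundary term plus one more integral), an antiderivative of (3*u + 4) sin(pi*u/4) is -12*u*cos(pi*u/4)/pi + 48*sin(pi*u/4)/pi**2 - 16*cos(pi*u/4)/pi; evaluating from -4 to 4: ∫_{-4}^{4} (3*u + 4) sin(pi*u/4) du = (64/pi) - (-32/pi) = 96/pi.
Hence Im(c_{1}) = (-1/8)·(96/pi) = -12/pi.

-12/pi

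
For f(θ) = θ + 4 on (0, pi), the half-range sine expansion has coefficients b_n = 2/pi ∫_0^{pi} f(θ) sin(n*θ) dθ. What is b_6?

b_6 = 2/pi ∫_0^{pi} (θ + 4) sin(6*θ) dθ.
Integrating by parts (boundary term plus one more integral), an antiderivative of (θ + 4) sin(6*θ) is -θ*cos(6*θ)/6 + sin(6*θ)/36 - 2*cos(6*θ)/3; evaluating from 0 to pi: ∫_{0}^{pi} (θ + 4) sin(6*θ) dθ = (-2/3 - pi/6) - (-2/3) = -pi/6.
Hence b_6 = (2/pi)·(-pi/6) = -1/3.

-1/3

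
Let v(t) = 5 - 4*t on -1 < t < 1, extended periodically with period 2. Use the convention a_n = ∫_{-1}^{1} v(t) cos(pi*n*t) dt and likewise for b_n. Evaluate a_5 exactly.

a_5 = ∫_{-1}^{1} v(t) cos(5*pi*t) dt.
Integrating by parts (boundary term plus one more integral), an antiderivative of (5 - 4*t) cos(5*pi*t) is -4*t*sin(5*pi*t)/(5*pi) + sin(5*pi*t)/pi - 4*cos(5*pi*t)/(25*pi**2); evaluating from -1 to 1: ∫_{-1}^{1} (5 - 4*t) cos(5*pi*t) dt = (4/(25*pi**2)) - (4/(25*pi**2)) = 0.
Hence a_5 = 0.

0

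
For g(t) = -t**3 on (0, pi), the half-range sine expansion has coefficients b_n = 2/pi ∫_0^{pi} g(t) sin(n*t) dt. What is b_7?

b_7 = 2/pi ∫_0^{pi} (-t**3) sin(7*t) dt.
Integrating by parts three times (tabular method), an antiderivative of (-t**3) sin(7*t) is t**3*cos(7*t)/7 - 3*t**2*sin(7*t)/49 - 6*t*cos(7*t)/343 + 6*sin(7*t)/2401; evaluating from 0 to pi: ∫_{0}^{pi} (-t**3) sin(7*t) dt = (pi*(6 - 49*pi**2)/343) - (0) = pi*(6 - 49*pi**2)/343.
Hence b_7 = (2/pi)·(pi*(6 - 49*pi**2)/343) = 12/343 - 2*pi**2/7.

12/343 - 2*pi**2/7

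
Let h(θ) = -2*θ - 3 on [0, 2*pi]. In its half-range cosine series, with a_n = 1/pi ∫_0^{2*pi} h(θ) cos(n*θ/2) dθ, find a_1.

a_1 = 1/pi ∫_0^{2*pi} (-2*θ - 3) cos(θ/2) dθ.
Integrating by parts (boundary term plus one more integral), an antiderivative of (-2*θ - 3) cos(θ/2) is -4*θ*sin(θ/2) - 6*sin(θ/2) - 8*cos(θ/2); evaluating from 0 to 2*pi: ∫_{0}^{2*pi} (-2*θ - 3) cos(θ/2) dθ = (8) - (-8) = 16.
Hence a_1 = (1/pi)·(16) = 16/pi.

16/pi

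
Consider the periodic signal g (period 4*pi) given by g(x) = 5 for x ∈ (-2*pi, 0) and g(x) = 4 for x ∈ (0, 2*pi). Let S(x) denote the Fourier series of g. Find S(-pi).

5

g is continuous at x = -pi with value 5, so the series converges to 5 there.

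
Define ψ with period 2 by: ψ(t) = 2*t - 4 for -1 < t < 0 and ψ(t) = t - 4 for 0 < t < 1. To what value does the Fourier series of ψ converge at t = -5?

-9/2

t = -5 differs from t = -1 by -2 full period(s), and the series is 2-periodic.
At t = -1 the one-sided limits are ψ(-1^-) = -3 and ψ(-1^+) = -6.
By Dirichlet's theorem the series converges to their average, [(-3) + (-6)]/2 = -9/2.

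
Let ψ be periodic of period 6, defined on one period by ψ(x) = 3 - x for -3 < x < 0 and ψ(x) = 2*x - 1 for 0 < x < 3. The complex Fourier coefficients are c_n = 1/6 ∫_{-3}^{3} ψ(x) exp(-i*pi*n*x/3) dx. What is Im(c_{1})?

5/(2*pi)

Since ψ is real-valued, Im(c_{1}) = -1/6 ∫_{-3}^{3} ψ(x) sin(pi*x/3) dx = -b_{1}/2.
Split the integral at the breakpoints.
Integrating by parts (boundary term plus one more integral), an antiderivative of (3 - x) sin(pi*x/3) is 3*x*cos(pi*x/3)/pi - 9*sin(pi*x/3)/pi**2 - 9*cos(pi*x/3)/pi; evaluating from -3 to 0: ∫_{-3}^{0} (3 - x) sin(pi*x/3) dx = (-9/pi) - (18/pi) = -27/pi.
Integrating by parts (boundary term plus one more integral), an antiderivative of (2*x - 1) sin(pi*x/3) is -6*x*cos(pi*x/3)/pi + 18*sin(pi*x/3)/pi**2 + 3*cos(pi*x/3)/pi; evaluating from 0 to 3: ∫_{0}^{3} (2*x - 1) sin(pi*x/3) dx = (15/pi) - (3/pi) = 12/pi.
So ∫_{-3}^{3} ψ(x) sin(pi*x/3) dx = -15/pi.
Hence Im(c_{1}) = (-1/6)·(-15/pi) = 5/(2*pi).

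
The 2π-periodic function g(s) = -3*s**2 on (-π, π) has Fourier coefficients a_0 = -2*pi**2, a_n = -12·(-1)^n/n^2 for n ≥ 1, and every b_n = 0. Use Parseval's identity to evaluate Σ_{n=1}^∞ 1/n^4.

Parseval: a_0^2/2 + Σ a_n^2 = (1/π) ∫_{-π}^{π} g(s)^2 ds = 18*pi**4/5.
Subtract a_0^2/2 = 2*pi**4: Σ a_n^2 = 8*pi**4/5.
Since a_n^2 = 144/n^4, Σ 1/n^4 = pi**4/90.

pi**4/90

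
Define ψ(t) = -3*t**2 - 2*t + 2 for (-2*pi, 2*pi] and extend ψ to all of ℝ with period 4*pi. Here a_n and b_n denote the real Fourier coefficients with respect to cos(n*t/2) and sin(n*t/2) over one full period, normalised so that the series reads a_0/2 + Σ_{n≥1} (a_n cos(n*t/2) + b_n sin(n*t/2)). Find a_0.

a_0 = (1/(2*pi)) ∫_{-2*pi}^{2*pi} ψ(t) dt = (1/(2*pi)) · (-16*pi**3 + 8*pi) = 4 - 8*pi**2.

4 - 8*pi**2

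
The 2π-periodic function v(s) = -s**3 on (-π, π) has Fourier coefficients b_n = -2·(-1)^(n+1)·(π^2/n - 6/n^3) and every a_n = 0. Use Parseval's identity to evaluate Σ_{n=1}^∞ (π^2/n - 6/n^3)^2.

Parseval: Σ b_n^2 = (1/π) ∫_{-π}^{π} v(s)^2 ds = 2*pi**6/7.
b_n^2 = 4·(π^2/n - 6/n^3)^2, so the sum equals (2*pi**6/7)/4 = pi**6/14.

pi**6/14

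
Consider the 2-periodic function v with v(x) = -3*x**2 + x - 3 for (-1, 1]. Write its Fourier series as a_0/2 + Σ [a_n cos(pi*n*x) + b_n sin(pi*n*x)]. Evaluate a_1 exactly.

a_1 = ∫_{-1}^{1} v(x) cos(pi*x) dx.
Integrating by parts twice (tabular method), an antiderivative of (-3*x**2 + x - 3) cos(pi*x) is -3*x**2*sin(pi*x)/pi + x*sin(pi*x)/pi - 6*x*cos(pi*x)/pi**2 - 3*sin(pi*x)/pi + 6*sin(pi*x)/pi**3 + cos(pi*x)/pi**2; evaluating from -1 to 1: ∫_{-1}^{1} (-3*x**2 + x - 3) cos(pi*x) dx = (5/pi**2) - (-7/pi**2) = 12/pi**2.
Hence a_1 = 12/pi**2.

12/pi**2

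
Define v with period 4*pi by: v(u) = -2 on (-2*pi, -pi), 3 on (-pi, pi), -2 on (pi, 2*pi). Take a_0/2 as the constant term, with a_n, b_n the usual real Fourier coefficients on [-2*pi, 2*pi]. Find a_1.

a_1 = (1/(2*pi)) ∫_{-2*pi}^{2*pi} v(u) cos(u/2) du.
v is even and cos(u/2) is even, so the integrand is even and a_1 = 1/pi ∫_0^{2*pi} v(u) cos(u/2) du.
Split the integral at the breakpoints.
Directly, an antiderivative of (3) cos(u/2) is 6*sin(u/2); evaluating from 0 to pi: ∫_{0}^{pi} (3) cos(u/2) du = (6) - (0) = 6.
Directly, an antiderivative of (-2) cos(u/2) is -4*sin(u/2); evaluating from pi to 2*pi: ∫_{pi}^{2*pi} (-2) cos(u/2) du = (0) - (-4) = 4.
Summing the pieces and multiplying by (1/pi) gives a_1 = 10/pi.

10/pi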